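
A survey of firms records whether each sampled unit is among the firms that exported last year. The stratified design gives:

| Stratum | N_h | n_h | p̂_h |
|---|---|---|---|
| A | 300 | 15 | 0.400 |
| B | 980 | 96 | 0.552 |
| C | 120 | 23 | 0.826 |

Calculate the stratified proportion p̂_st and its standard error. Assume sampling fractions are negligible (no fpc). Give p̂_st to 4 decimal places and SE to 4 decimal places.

p̂_st ≈ 0.5429, SE ≈ 0.0459

N = 1400; stratum weights W_h = N_h/N.
p̂_st = Σ W_h p̂_h = (300·0.400 + 980·0.552 + 120·0.826)/1400 = 0.54291
V̂(p̂_st) = Σ W_h² p̂_h(1−p̂_h)/(n_h−1):
  stratum A: (300/1400)²·0.400·0.600/14 = 0.000787172
  stratum B: (980/1400)²·0.552·0.448/95 = 0.00127553
  stratum C: (120/1400)²·0.826·0.174/22 = 4.79969e-05
V̂(p̂_st) = 0.0021107; SE = √V̂ = 0.0459423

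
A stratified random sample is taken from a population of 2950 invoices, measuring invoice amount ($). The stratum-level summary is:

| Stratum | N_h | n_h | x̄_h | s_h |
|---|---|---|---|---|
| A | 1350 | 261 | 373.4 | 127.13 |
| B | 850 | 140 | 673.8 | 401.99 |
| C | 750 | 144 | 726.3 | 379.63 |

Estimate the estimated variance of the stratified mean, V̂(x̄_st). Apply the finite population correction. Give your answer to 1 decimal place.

V̂(x̄_st) = Σ W_h² (1 − n_h/N_h) s_h²/n_h, with W_h = N_h/N and N = 2950:
  stratum A: (1350/2950)²·(1 − 261/1350)·127.13²/261 = 10.461
  stratum B: (850/2950)²·(1 − 140/850)·401.99²/140 = 80.0453
  stratum C: (750/2950)²·(1 − 144/750)·379.63²/144 = 52.2695
V̂(x̄_st) = 142.776

V̂(x̄_st) ≈ 142.8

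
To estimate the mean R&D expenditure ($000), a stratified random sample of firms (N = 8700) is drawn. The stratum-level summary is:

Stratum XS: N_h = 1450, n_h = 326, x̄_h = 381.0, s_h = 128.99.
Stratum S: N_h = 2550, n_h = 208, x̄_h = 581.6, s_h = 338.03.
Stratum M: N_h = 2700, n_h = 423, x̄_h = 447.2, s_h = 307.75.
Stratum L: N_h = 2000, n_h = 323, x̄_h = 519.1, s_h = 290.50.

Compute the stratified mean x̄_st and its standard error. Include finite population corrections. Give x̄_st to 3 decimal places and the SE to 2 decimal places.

x̄_st = Σ W_h x̄_h = (1450·381.0 + 2550·581.6 + 2700·447.2 + 2000·519.1)/8700 = 492.08851
V̂(x̄_st) = Σ W_h² (1 − n_h/N_h) s_h²/n_h, with W_h = N_h/N and N = 8700:
  stratum XS: (1450/8700)²·(1 − 326/1450)·128.99²/326 = 1.09898
  stratum S: (2550/8700)²·(1 − 208/2550)·338.03²/208 = 43.3447
  stratum M: (2700/8700)²·(1 − 423/2700)·307.75²/423 = 18.1863
  stratum L: (2000/8700)²·(1 − 323/2000)·290.50²/323 = 11.5775
V̂(x̄_st) = 74.2074
SE(x̄_st) = √74.2074 = 8.61437

x̄_st ≈ 492.089, SE ≈ 8.61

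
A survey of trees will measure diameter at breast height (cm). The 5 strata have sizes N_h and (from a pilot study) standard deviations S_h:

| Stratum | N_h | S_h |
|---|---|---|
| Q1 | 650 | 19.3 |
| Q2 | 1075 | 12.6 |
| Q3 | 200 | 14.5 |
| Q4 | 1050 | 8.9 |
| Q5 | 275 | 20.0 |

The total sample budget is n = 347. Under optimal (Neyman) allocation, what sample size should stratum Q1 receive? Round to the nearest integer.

Neyman allocation: n_h = n · N_h S_h / Σ N_i S_i, with n = 347.
  stratum Q1: N_h·S_h = 650·19.3 = 12545.00
  stratum Q2: N_h·S_h = 1075·12.6 = 13545.00
  stratum Q3: N_h·S_h = 200·14.5 = 2900.00
  stratum Q4: N_h·S_h = 1050·8.9 = 9345.00
  stratum Q5: N_h·S_h = 275·20.0 = 5500.00
Σ N_h S_h = 43835.00
n for stratum Q1 = 347·12545.00/43835.00 = 99.307 → 99

99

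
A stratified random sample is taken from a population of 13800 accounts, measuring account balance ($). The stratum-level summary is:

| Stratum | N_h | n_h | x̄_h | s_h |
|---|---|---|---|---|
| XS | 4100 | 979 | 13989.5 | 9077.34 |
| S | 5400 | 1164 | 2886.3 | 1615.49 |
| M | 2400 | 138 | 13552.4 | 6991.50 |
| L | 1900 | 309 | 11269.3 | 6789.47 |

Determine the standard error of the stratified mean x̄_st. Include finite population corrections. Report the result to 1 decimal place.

SE(x̄_st) ≈ 135.6

V̂(x̄_st) = Σ W_h² (1 − n_h/N_h) s_h²/n_h, with W_h = N_h/N and N = 13800:
  stratum XS: (4100/13800)²·(1 − 979/4100)·9077.34²/979 = 5655.28
  stratum S: (5400/13800)²·(1 − 1164/5400)·1615.49²/1164 = 269.307
  stratum M: (2400/13800)²·(1 − 138/2400)·6991.50²/138 = 10097.3
  stratum L: (1900/13800)²·(1 − 309/1900)·6789.47²/309 = 2367.98
V̂(x̄_st) = 18389.9
SE(x̄_st) = √18389.9 = 135.609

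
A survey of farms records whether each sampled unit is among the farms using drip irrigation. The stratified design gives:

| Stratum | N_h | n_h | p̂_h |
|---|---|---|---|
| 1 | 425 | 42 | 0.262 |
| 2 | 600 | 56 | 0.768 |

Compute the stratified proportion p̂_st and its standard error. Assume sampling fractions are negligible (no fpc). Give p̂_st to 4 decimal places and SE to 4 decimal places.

N = 1025; stratum weights W_h = N_h/N.
p̂_st = Σ W_h p̂_h = (425·0.262 + 600·0.768)/1025 = 0.55820
V̂(p̂_st) = Σ W_h² p̂_h(1−p̂_h)/(n_h−1):
  stratum 1: (425/1025)²·0.262·0.738/41 = 0.000810782
  stratum 2: (600/1025)²·0.768·0.232/55 = 0.00111005
V̂(p̂_st) = 0.00192083; SE = √V̂ = 0.0438273

p̂_st ≈ 0.5582, SE ≈ 0.0438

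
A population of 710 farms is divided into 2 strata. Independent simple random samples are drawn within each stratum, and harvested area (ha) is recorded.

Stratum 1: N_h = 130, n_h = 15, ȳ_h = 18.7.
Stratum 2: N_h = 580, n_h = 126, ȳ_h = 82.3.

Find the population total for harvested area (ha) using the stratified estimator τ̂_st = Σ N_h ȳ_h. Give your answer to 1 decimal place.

τ̂_st ≈ 50165.0

τ̂_st = Σ N_h ȳ_h = 130·18.7 + 580·82.3 = 50165.0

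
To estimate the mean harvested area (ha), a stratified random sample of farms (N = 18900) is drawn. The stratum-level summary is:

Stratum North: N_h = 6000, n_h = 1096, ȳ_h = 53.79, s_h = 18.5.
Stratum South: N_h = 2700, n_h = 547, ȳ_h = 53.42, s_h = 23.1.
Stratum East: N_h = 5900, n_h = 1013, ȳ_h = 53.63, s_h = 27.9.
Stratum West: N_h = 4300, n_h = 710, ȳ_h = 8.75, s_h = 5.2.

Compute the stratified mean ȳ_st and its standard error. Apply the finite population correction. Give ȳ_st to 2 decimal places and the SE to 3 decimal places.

ȳ_st = Σ W_h ȳ_h = (6000·53.79 + 2700·53.42 + 5900·53.63 + 4300·8.75)/18900 = 43.44000
V̂(ȳ_st) = Σ W_h² (1 − n_h/N_h) s_h²/n_h, with W_h = N_h/N and N = 18900:
  stratum North: (6000/18900)²·(1 − 1096/6000)·18.5²/1096 = 0.0257224
  stratum South: (2700/18900)²·(1 − 547/2700)·23.1²/547 = 0.0158753
  stratum East: (5900/18900)²·(1 − 1013/5900)·27.9²/1013 = 0.0620254
  stratum West: (4300/18900)²·(1 − 710/4300)·5.2²/710 = 0.00164584
V̂(ȳ_st) = 0.105269
SE(ȳ_st) = √0.105269 = 0.324452

ȳ_st ≈ 43.44, SE ≈ 0.324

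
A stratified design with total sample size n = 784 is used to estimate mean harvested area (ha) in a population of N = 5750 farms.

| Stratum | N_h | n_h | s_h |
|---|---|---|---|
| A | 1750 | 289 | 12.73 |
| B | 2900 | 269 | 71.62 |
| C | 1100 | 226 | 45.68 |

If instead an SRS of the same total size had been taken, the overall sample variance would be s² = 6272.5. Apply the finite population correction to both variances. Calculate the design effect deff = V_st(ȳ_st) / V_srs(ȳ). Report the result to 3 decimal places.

V̂(ȳ_st) = Σ W_h² (1 − n_h/N_h) s_h²/n_h, with W_h = N_h/N and N = 5750:
  stratum A: (1750/5750)²·(1 − 289/1750)·12.73²/289 = 0.0433622
  stratum B: (2900/5750)²·(1 − 269/2900)·71.62²/269 = 4.40047
  stratum C: (1100/5750)²·(1 − 226/1100)·45.68²/226 = 0.26848
V_st = 4.71232
V_srs = (1 − 784/5750)·6272.5/784 = 6.90977
deff = V_st / V_srs = 4.71232/6.90977 = 0.6820

deff ≈ 0.682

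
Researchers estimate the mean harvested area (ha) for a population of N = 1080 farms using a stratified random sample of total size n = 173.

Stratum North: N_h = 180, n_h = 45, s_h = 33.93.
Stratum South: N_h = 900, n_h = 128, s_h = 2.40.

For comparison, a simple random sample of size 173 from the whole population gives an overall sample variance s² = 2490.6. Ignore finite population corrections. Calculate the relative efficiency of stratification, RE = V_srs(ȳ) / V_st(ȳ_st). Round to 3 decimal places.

RE ≈ 19.405

V̂(ȳ_st) = Σ W_h² s_h²/n_h, with W_h = N_h/N and N = 1080:
  stratum North: (180/1080)²·33.93²/45 = 0.710645
  stratum South: (900/1080)²·2.40²/128 = 0.03125
V_st = 0.741895
V_srs = s²/n = 2490.6/173 = 14.3965
Relative efficiency = V_srs / V_st = 14.3965/0.741895 = 19.4051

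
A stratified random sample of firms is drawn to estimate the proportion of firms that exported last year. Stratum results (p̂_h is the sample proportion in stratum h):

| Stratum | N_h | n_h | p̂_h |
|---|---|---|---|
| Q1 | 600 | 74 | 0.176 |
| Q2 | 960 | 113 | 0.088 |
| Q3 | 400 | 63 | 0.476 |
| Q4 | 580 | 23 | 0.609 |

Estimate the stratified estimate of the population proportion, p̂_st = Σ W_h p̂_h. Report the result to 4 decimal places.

N = 2540; stratum weights W_h = N_h/N.
p̂_st = Σ W_h p̂_h = (600·0.176 + 960·0.088 + 400·0.476 + 580·0.609)/2540 = 0.28886

p̂_st ≈ 0.2889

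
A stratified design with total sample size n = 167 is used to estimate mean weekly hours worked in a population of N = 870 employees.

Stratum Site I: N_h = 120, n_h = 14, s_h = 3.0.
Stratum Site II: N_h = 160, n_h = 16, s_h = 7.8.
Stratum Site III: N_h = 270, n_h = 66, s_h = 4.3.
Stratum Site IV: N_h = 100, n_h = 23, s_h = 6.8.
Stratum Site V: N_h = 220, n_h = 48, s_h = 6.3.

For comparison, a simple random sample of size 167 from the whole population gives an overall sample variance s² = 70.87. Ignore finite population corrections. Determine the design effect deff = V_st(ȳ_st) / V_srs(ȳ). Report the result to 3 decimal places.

deff ≈ 0.583

V̂(ȳ_st) = Σ W_h² s_h²/n_h, with W_h = N_h/N and N = 870:
  stratum Site I: (120/870)²·3.0²/14 = 0.0122303
  stratum Site II: (160/870)²·7.8²/16 = 0.128609
  stratum Site III: (270/870)²·4.3²/66 = 0.0269825
  stratum Site IV: (100/870)²·6.8²/23 = 0.0265614
  stratum Site V: (220/870)²·6.3²/48 = 0.0528746
V_st = 0.247258
V_srs = s²/n = 70.87/167 = 0.424371
deff = V_st / V_srs = 0.247258/0.424371 = 0.5826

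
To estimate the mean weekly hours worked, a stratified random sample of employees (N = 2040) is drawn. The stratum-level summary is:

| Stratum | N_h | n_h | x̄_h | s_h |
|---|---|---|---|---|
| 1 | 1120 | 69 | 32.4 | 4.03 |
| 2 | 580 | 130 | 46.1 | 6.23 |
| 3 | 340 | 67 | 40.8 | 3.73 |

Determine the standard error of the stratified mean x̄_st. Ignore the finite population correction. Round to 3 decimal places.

V̂(x̄_st) = Σ W_h² s_h²/n_h, with W_h = N_h/N and N = 2040:
  stratum 1: (1120/2040)²·4.03²/69 = 0.0709474
  stratum 2: (580/2040)²·6.23²/130 = 0.0241339
  stratum 3: (340/2040)²·3.73²/67 = 0.0057682
V̂(x̄_st) = 0.10085
SE(x̄_st) = √0.10085 = 0.317568

SE(x̄_st) ≈ 0.318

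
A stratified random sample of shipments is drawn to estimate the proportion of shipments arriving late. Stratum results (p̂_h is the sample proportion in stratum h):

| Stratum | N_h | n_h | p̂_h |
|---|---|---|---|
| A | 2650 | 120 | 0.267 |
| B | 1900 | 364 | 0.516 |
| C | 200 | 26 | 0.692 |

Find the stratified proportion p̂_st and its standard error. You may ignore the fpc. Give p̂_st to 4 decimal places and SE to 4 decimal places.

N = 4750; stratum weights W_h = N_h/N.
p̂_st = Σ W_h p̂_h = (2650·0.267 + 1900·0.516 + 200·0.692)/4750 = 0.38449
V̂(p̂_st) = Σ W_h² p̂_h(1−p̂_h)/(n_h−1):
  stratum A: (2650/4750)²·0.267·0.733/119 = 0.000511885
  stratum B: (1900/4750)²·0.516·0.484/363 = 0.00011008
  stratum C: (200/4750)²·0.692·0.308/25 = 1.51144e-05
V̂(p̂_st) = 0.00063708; SE = √V̂ = 0.0252404

p̂_st ≈ 0.3845, SE ≈ 0.0252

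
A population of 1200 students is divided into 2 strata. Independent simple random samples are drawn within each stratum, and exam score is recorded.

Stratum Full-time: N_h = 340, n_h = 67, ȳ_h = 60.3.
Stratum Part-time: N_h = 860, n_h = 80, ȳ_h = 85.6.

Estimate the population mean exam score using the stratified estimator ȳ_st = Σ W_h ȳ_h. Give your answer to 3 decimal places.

N = Σ N_h = 1200. Stratum weights W_h = N_h/N.
ȳ_st = (340·60.3 + 860·85.6) / 1200 = 78.43167

ȳ_st ≈ 78.432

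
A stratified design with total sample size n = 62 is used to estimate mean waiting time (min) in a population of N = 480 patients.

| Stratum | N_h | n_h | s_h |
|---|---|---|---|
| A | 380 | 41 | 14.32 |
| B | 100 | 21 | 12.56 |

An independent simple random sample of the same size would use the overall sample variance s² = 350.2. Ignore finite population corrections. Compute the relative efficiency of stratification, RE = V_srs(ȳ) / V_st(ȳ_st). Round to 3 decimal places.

RE ≈ 1.632

V̂(ȳ_st) = Σ W_h² s_h²/n_h, with W_h = N_h/N and N = 480:
  stratum A: (380/480)²·14.32²/41 = 3.13463
  stratum B: (100/480)²·12.56²/21 = 0.326045
V_st = 3.46068
V_srs = s²/n = 350.2/62 = 5.64839
Relative efficiency = V_srs / V_st = 5.64839/3.46068 = 1.6322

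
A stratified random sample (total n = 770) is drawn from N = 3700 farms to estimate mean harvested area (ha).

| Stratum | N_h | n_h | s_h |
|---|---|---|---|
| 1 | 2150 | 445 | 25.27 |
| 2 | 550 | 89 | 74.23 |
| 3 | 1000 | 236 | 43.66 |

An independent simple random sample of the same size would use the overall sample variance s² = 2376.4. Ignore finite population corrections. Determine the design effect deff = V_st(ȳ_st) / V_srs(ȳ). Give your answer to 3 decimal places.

deff ≈ 0.791

V̂(ȳ_st) = Σ W_h² s_h²/n_h, with W_h = N_h/N and N = 3700:
  stratum 1: (2150/3700)²·25.27²/445 = 0.484534
  stratum 2: (550/3700)²·74.23²/89 = 1.36801
  stratum 3: (1000/3700)²·43.66²/236 = 0.59
V_st = 2.44255
V_srs = s²/n = 2376.4/770 = 3.08623
deff = V_st / V_srs = 2.44255/3.08623 = 0.7914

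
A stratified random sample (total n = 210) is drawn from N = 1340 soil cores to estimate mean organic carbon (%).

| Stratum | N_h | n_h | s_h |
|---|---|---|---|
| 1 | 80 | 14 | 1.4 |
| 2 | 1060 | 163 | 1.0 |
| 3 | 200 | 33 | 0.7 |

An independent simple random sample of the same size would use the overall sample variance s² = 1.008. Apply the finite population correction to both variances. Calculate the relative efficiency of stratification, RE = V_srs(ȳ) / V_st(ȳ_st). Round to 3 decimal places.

V̂(ȳ_st) = Σ W_h² (1 − n_h/N_h) s_h²/n_h, with W_h = N_h/N and N = 1340:
  stratum 1: (80/1340)²·(1 − 14/80)·1.4²/14 = 0.000411673
  stratum 2: (1060/1340)²·(1 − 163/1060)·1.0²/163 = 0.00324864
  stratum 3: (200/1340)²·(1 − 33/200)·0.7²/33 = 0.000276197
V_st = 0.00393651
V_srs = (1 − 210/1340)·1.008/210 = 0.00404776
Relative efficiency = V_srs / V_st = 0.00404776/0.00393651 = 1.0283

RE ≈ 1.028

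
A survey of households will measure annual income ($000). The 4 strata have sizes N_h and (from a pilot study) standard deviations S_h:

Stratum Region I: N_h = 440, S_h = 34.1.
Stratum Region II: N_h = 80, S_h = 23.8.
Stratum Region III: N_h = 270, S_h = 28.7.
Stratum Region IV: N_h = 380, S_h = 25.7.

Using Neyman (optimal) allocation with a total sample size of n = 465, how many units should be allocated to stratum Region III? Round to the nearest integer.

105

Neyman allocation: n_h = n · N_h S_h / Σ N_i S_i, with n = 465.
  stratum Region I: N_h·S_h = 440·34.1 = 15004.00
  stratum Region II: N_h·S_h = 80·23.8 = 1904.00
  stratum Region III: N_h·S_h = 270·28.7 = 7749.00
  stratum Region IV: N_h·S_h = 380·25.7 = 9766.00
Σ N_h S_h = 34423.00
n for stratum Region III = 465·7749.00/34423.00 = 104.677 → 105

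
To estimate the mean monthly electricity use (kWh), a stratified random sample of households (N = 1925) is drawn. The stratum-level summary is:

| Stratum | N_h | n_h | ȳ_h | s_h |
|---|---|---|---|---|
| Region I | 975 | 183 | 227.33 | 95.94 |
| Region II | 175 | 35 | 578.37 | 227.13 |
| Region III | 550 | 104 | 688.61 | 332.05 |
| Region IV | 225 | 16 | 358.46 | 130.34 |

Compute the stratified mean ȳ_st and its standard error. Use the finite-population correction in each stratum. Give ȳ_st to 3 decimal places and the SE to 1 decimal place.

ȳ_st = Σ W_h ȳ_h = (975·227.33 + 175·578.37 + 550·688.61 + 225·358.46)/1925 = 406.36390
V̂(ȳ_st) = Σ W_h² (1 − n_h/N_h) s_h²/n_h, with W_h = N_h/N and N = 1925:
  stratum Region I: (975/1925)²·(1 − 183/975)·95.94²/183 = 10.4813
  stratum Region II: (175/1925)²·(1 − 35/175)·227.13²/35 = 9.74508
  stratum Region III: (550/1925)²·(1 − 104/550)·332.05²/104 = 70.1794
  stratum Region IV: (225/1925)²·(1 − 16/225)·130.34²/16 = 13.4742
V̂(ȳ_st) = 103.88
SE(ȳ_st) = √103.88 = 10.1922

ȳ_st ≈ 406.364, SE ≈ 10.2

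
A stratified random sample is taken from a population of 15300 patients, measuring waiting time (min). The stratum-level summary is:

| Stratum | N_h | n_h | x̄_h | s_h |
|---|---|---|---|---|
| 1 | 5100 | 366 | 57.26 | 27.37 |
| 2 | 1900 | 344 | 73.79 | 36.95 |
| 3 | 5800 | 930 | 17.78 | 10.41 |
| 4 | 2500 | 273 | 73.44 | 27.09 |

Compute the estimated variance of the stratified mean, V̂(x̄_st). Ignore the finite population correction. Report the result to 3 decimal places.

V̂(x̄_st) ≈ 0.377

V̂(x̄_st) = Σ W_h² s_h²/n_h, with W_h = N_h/N and N = 15300:
  stratum 1: (5100/15300)²·27.37²/366 = 0.227419
  stratum 2: (1900/15300)²·36.95²/344 = 0.0612061
  stratum 3: (5800/15300)²·10.41²/930 = 0.0167453
  stratum 4: (2500/15300)²·27.09²/273 = 0.0717716
V̂(x̄_st) = 0.377142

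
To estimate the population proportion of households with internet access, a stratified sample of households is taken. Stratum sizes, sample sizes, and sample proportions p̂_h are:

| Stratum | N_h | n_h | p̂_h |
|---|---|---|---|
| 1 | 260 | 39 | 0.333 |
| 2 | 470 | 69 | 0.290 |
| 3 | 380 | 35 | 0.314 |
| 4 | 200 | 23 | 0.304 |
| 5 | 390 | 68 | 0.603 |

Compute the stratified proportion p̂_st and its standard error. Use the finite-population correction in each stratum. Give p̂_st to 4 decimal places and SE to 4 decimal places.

p̂_st ≈ 0.3754, SE ≈ 0.0296

N = 1700; stratum weights W_h = N_h/N.
p̂_st = Σ W_h p̂_h = (260·0.333 + 470·0.290 + 380·0.314 + 200·0.304 + 390·0.603)/1700 = 0.37539
V̂(p̂_st) = Σ W_h² (1 − n_h/N_h) p̂_h(1−p̂_h)/(n_h−1):
  stratum 1: (260/1700)²·(1 − 39/260)·0.333·0.667/38 = 0.000116213
  stratum 2: (470/1700)²·(1 − 69/470)·0.290·0.710/68 = 0.000197466
  stratum 3: (380/1700)²·(1 − 35/380)·0.314·0.686/34 = 0.000287395
  stratum 4: (200/1700)²·(1 − 23/200)·0.304·0.696/22 = 0.000117805
  stratum 5: (390/1700)²·(1 − 68/390)·0.603·0.397/67 = 0.000155259
V̂(p̂_st) = 0.000874138; SE = √V̂ = 0.0295658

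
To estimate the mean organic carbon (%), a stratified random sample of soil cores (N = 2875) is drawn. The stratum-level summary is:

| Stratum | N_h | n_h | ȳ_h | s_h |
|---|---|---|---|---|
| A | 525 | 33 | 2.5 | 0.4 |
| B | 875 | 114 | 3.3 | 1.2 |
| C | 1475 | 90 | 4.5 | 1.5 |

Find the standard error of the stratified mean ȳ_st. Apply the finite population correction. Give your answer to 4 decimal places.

SE(ȳ_st) ≈ 0.0857

V̂(ȳ_st) = Σ W_h² (1 − n_h/N_h) s_h²/n_h, with W_h = N_h/N and N = 2875:
  stratum A: (525/2875)²·(1 − 33/525)·0.4²/33 = 0.000151515
  stratum B: (875/2875)²·(1 − 114/875)·1.2²/114 = 0.00101759
  stratum C: (1475/2875)²·(1 − 90/1475)·1.5²/90 = 0.00617883
V̂(ȳ_st) = 0.00734794
SE(ȳ_st) = √0.00734794 = 0.0857201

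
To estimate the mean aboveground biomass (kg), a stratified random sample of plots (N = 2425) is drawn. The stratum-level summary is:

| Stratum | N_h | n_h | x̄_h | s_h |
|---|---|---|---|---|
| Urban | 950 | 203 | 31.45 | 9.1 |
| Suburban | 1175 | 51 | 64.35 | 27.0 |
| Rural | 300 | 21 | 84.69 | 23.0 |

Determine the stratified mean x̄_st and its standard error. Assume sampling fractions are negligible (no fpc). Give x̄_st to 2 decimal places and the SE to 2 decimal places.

x̄_st ≈ 53.98, SE ≈ 1.95

x̄_st = Σ W_h x̄_h = (950·31.45 + 1175·64.35 + 300·84.69)/2425 = 53.97763
V̂(x̄_st) = Σ W_h² s_h²/n_h, with W_h = N_h/N and N = 2425:
  stratum Urban: (950/2425)²·9.1²/203 = 0.0626052
  stratum Suburban: (1175/2425)²·27.0²/51 = 3.3559
  stratum Rural: (300/2425)²·23.0²/21 = 0.385528
V̂(x̄_st) = 3.80404
SE(x̄_st) = √3.80404 = 1.95039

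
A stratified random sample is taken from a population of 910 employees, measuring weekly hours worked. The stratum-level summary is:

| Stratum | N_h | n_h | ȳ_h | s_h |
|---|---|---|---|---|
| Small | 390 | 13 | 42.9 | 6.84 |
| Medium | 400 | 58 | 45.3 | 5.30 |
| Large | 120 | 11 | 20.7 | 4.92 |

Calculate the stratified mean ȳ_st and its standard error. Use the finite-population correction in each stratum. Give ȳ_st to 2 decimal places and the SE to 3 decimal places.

ȳ_st ≈ 41.03, SE ≈ 0.868

ȳ_st = Σ W_h ȳ_h = (390·42.9 + 400·45.3 + 120·20.7)/910 = 41.02747
V̂(ȳ_st) = Σ W_h² (1 − n_h/N_h) s_h²/n_h, with W_h = N_h/N and N = 910:
  stratum Small: (390/910)²·(1 − 13/390)·6.84²/13 = 0.638987
  stratum Medium: (400/910)²·(1 − 58/400)·5.30²/58 = 0.0800068
  stratum Large: (120/910)²·(1 − 11/120)·4.92²/11 = 0.0347586
V̂(ȳ_st) = 0.753752
SE(ȳ_st) = √0.753752 = 0.868189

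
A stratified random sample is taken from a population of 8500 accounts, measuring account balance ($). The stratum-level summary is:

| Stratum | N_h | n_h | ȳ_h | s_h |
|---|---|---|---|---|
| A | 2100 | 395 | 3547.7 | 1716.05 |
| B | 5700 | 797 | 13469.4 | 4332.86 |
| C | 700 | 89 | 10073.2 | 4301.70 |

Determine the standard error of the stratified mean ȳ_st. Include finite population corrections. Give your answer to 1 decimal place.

V̂(ȳ_st) = Σ W_h² (1 − n_h/N_h) s_h²/n_h, with W_h = N_h/N and N = 8500:
  stratum A: (2100/8500)²·(1 − 395/2100)·1716.05²/395 = 369.461
  stratum B: (5700/8500)²·(1 − 797/5700)·4332.86²/797 = 9111.5
  stratum C: (700/8500)²·(1 − 89/700)·4301.70²/89 = 1230.81
V̂(ȳ_st) = 10711.8
SE(ȳ_st) = √10711.8 = 103.498

SE(ȳ_st) ≈ 103.5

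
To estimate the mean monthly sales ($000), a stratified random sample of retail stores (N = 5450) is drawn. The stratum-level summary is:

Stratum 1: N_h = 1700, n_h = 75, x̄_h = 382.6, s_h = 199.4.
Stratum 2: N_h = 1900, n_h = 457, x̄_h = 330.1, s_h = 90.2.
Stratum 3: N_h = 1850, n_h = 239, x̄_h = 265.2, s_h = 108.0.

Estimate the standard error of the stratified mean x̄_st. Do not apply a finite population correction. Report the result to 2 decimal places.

SE(x̄_st) ≈ 7.71

V̂(x̄_st) = Σ W_h² s_h²/n_h, with W_h = N_h/N and N = 5450:
  stratum 1: (1700/5450)²·199.4²/75 = 51.5815
  stratum 2: (1900/5450)²·90.2²/457 = 2.16377
  stratum 3: (1850/5450)²·108.0²/239 = 5.62341
V̂(x̄_st) = 59.3687
SE(x̄_st) = √59.3687 = 7.70511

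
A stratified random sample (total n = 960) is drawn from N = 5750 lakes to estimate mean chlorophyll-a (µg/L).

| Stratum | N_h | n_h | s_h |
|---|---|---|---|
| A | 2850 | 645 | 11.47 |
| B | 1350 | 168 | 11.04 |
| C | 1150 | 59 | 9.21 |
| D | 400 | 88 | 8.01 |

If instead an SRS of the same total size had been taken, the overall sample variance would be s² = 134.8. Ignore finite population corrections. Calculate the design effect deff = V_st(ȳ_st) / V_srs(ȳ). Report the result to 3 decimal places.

V̂(ȳ_st) = Σ W_h² s_h²/n_h, with W_h = N_h/N and N = 5750:
  stratum A: (2850/5750)²·11.47²/645 = 0.0501096
  stratum B: (1350/5750)²·11.04²/168 = 0.0399909
  stratum C: (1150/5750)²·9.21²/59 = 0.0575079
  stratum D: (400/5750)²·8.01²/88 = 0.00352831
V_st = 0.151137
V_srs = s²/n = 134.8/960 = 0.140417
deff = V_st / V_srs = 0.151137/0.140417 = 1.0763

deff ≈ 1.076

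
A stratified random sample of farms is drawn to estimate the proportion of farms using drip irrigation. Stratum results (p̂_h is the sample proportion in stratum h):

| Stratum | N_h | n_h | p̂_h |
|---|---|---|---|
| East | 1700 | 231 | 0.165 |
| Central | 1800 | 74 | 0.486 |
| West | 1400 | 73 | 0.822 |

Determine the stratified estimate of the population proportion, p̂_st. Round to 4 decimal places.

N = 4900; stratum weights W_h = N_h/N.
p̂_st = Σ W_h p̂_h = (1700·0.165 + 1800·0.486 + 1400·0.822)/4900 = 0.47063

p̂_st ≈ 0.4706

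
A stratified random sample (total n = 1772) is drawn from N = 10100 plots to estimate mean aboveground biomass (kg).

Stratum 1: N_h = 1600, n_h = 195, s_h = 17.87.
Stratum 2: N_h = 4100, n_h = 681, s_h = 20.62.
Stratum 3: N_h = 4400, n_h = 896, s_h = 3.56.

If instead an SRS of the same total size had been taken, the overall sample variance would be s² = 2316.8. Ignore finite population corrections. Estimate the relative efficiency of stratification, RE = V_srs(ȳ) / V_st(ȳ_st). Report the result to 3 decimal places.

V̂(ȳ_st) = Σ W_h² s_h²/n_h, with W_h = N_h/N and N = 10100:
  stratum 1: (1600/10100)²·17.87²/195 = 0.0410972
  stratum 2: (4100/10100)²·20.62²/681 = 0.102886
  stratum 3: (4400/10100)²·3.56²/896 = 0.00268445
V_st = 0.146667
V_srs = s²/n = 2316.8/1772 = 1.30745
Relative efficiency = V_srs / V_st = 1.30745/0.146667 = 8.9144

RE ≈ 8.914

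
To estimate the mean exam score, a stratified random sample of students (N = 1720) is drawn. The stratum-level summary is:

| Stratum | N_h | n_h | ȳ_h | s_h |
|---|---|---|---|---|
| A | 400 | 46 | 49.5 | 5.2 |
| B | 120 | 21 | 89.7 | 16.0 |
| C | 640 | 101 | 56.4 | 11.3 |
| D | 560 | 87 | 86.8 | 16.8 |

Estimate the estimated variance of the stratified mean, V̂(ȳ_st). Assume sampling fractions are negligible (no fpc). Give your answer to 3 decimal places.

V̂(ȳ_st) ≈ 0.610

V̂(ȳ_st) = Σ W_h² s_h²/n_h, with W_h = N_h/N and N = 1720:
  stratum A: (400/1720)²·5.2²/46 = 0.0317916
  stratum B: (120/1720)²·16.0²/21 = 0.0593371
  stratum C: (640/1720)²·11.3²/101 = 0.175041
  stratum D: (560/1720)²·16.8²/87 = 0.343889
V̂(ȳ_st) = 0.610058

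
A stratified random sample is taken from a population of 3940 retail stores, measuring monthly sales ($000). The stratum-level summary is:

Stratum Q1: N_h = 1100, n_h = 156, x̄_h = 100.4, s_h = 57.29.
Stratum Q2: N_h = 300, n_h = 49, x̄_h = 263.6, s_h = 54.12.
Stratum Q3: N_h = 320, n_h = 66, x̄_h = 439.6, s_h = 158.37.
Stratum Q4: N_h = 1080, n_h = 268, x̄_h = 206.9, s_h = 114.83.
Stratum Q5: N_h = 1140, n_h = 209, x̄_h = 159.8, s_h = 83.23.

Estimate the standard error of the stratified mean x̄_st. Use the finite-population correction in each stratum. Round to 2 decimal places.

V̂(x̄_st) = Σ W_h² (1 − n_h/N_h) s_h²/n_h, with W_h = N_h/N and N = 3940:
  stratum Q1: (1100/3940)²·(1 − 156/1100)·57.29²/156 = 1.40736
  stratum Q2: (300/3940)²·(1 − 49/300)·54.12²/49 = 0.289949
  stratum Q3: (320/3940)²·(1 − 66/320)·158.37²/66 = 1.98973
  stratum Q4: (1080/3940)²·(1 − 268/1080)·114.83²/268 = 2.77948
  stratum Q5: (1140/3940)²·(1 − 209/1140)·83.23²/209 = 2.26608
V̂(x̄_st) = 8.7326
SE(x̄_st) = √8.7326 = 2.9551

SE(x̄_st) ≈ 2.96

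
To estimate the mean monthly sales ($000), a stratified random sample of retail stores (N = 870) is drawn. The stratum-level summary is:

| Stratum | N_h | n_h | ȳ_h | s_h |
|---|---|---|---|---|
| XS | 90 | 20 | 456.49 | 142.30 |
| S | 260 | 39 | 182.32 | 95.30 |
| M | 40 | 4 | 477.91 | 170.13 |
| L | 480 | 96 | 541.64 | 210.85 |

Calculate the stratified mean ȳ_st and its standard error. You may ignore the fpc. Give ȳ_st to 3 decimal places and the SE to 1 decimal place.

ȳ_st ≈ 422.518, SE ≈ 13.7

ȳ_st = Σ W_h ȳ_h = (90·456.49 + 260·182.32 + 40·477.91 + 480·541.64)/870 = 422.51828
V̂(ȳ_st) = Σ W_h² s_h²/n_h, with W_h = N_h/N and N = 870:
  stratum XS: (90/870)²·142.30²/20 = 10.8349
  stratum S: (260/870)²·95.30²/39 = 20.7984
  stratum M: (40/870)²·170.13²/4 = 15.2962
  stratum L: (480/870)²·210.85²/96 = 140.968
V̂(ȳ_st) = 187.897
SE(ȳ_st) = √187.897 = 13.7076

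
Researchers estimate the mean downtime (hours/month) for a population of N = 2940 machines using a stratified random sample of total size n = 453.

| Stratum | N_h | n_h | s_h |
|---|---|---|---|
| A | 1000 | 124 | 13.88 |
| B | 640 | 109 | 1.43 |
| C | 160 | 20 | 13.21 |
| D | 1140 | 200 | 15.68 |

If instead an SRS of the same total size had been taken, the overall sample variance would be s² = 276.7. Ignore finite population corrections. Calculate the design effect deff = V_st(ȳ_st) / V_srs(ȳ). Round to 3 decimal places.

V̂(ȳ_st) = Σ W_h² s_h²/n_h, with W_h = N_h/N and N = 2940:
  stratum A: (1000/2940)²·13.88²/124 = 0.179747
  stratum B: (640/2940)²·1.43²/109 = 0.000889019
  stratum C: (160/2940)²·13.21²/20 = 0.0258417
  stratum D: (1140/2940)²·15.68²/200 = 0.184832
V_st = 0.39131
V_srs = s²/n = 276.7/453 = 0.610817
deff = V_st / V_srs = 0.39131/0.610817 = 0.6406

deff ≈ 0.641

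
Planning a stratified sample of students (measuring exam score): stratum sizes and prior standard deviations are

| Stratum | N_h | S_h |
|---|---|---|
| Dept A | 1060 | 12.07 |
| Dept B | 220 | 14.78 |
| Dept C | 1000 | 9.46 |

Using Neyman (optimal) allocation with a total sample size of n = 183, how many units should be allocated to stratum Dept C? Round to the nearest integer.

Neyman allocation: n_h = n · N_h S_h / Σ N_i S_i, with n = 183.
  stratum Dept A: N_h·S_h = 1060·12.07 = 12794.20
  stratum Dept B: N_h·S_h = 220·14.78 = 3251.60
  stratum Dept C: N_h·S_h = 1000·9.46 = 9460.00
Σ N_h S_h = 25505.80
n for stratum Dept C = 183·9460.00/25505.80 = 67.874 → 68

68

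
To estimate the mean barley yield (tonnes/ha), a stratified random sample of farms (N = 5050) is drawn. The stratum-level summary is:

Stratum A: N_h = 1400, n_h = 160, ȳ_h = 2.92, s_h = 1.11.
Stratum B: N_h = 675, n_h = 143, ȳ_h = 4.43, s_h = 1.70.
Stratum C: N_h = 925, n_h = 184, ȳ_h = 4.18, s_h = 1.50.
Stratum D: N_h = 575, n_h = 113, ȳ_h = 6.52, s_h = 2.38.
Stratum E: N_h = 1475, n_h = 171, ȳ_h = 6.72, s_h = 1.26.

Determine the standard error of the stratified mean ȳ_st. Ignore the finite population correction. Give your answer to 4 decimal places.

V̂(ȳ_st) = Σ W_h² s_h²/n_h, with W_h = N_h/N and N = 5050:
  stratum A: (1400/5050)²·1.11²/160 = 0.000591833
  stratum B: (675/5050)²·1.70²/143 = 0.000361066
  stratum C: (925/5050)²·1.50²/184 = 0.000410266
  stratum D: (575/5050)²·2.38²/113 = 0.000649873
  stratum E: (1475/5050)²·1.26²/171 = 0.000792038
V̂(ȳ_st) = 0.00280508
SE(ȳ_st) = √0.00280508 = 0.052963

SE(ȳ_st) ≈ 0.0530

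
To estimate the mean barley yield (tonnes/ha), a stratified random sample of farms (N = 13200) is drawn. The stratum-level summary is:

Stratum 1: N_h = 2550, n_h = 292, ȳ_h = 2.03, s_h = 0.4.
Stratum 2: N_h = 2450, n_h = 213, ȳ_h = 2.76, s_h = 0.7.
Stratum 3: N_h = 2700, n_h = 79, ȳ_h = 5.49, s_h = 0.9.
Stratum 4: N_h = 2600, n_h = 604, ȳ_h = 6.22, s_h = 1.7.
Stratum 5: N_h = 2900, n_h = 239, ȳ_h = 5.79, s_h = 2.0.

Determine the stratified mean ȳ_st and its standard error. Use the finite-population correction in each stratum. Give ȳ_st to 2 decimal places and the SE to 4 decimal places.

ȳ_st ≈ 4.52, SE ≈ 0.0373

ȳ_st = Σ W_h ȳ_h = (2550·2.03 + 2450·2.76 + 2700·5.49 + 2600·6.22 + 2900·5.79)/13200 = 4.52458
V̂(ȳ_st) = Σ W_h² (1 − n_h/N_h) s_h²/n_h, with W_h = N_h/N and N = 13200:
  stratum 1: (2550/13200)²·(1 − 292/2550)·0.4²/292 = 1.81073e-05
  stratum 2: (2450/13200)²·(1 − 213/2450)·0.7²/213 = 7.23604e-05
  stratum 3: (2700/13200)²·(1 − 79/2700)·0.9²/79 = 0.000416429
  stratum 4: (2600/13200)²·(1 − 604/2600)·1.7²/604 = 0.000142511
  stratum 5: (2900/13200)²·(1 − 239/2900)·2.0²/239 = 0.000741237
V̂(ȳ_st) = 0.00139064
SE(ȳ_st) = √0.00139064 = 0.0372913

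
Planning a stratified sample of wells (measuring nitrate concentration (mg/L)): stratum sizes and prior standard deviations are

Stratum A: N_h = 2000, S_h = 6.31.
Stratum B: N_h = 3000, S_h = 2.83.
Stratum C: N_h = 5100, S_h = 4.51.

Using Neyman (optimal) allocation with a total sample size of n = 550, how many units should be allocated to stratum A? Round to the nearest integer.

Neyman allocation: n_h = n · N_h S_h / Σ N_i S_i, with n = 550.
  stratum A: N_h·S_h = 2000·6.31 = 12620.00
  stratum B: N_h·S_h = 3000·2.83 = 8490.00
  stratum C: N_h·S_h = 5100·4.51 = 23001.00
Σ N_h S_h = 44111.00
n for stratum A = 550·12620.00/44111.00 = 157.353 → 157

157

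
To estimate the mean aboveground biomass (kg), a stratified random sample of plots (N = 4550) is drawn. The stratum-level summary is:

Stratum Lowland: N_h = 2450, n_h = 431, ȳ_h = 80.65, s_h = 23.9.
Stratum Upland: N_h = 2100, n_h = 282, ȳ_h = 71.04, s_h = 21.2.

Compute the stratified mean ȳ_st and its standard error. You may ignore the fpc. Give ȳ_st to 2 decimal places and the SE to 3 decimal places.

ȳ_st ≈ 76.21, SE ≈ 0.851

ȳ_st = Σ W_h ȳ_h = (2450·80.65 + 2100·71.04)/4550 = 76.21462
V̂(ȳ_st) = Σ W_h² s_h²/n_h, with W_h = N_h/N and N = 4550:
  stratum Lowland: (2450/4550)²·23.9²/431 = 0.384262
  stratum Upland: (2100/4550)²·21.2²/282 = 0.339499
V̂(ȳ_st) = 0.723761
SE(ȳ_st) = √0.723761 = 0.850742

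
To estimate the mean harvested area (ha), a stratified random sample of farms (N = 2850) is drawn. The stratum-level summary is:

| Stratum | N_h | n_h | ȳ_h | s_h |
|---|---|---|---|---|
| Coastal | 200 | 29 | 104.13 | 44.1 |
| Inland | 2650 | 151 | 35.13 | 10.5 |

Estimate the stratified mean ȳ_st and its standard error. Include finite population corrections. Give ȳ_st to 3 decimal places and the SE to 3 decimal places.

ȳ_st = Σ W_h ȳ_h = (200·104.13 + 2650·35.13)/2850 = 39.97211
V̂(ȳ_st) = Σ W_h² (1 − n_h/N_h) s_h²/n_h, with W_h = N_h/N and N = 2850:
  stratum Coastal: (200/2850)²·(1 − 29/200)·44.1²/29 = 0.282368
  stratum Inland: (2650/2850)²·(1 − 151/2650)·10.5²/151 = 0.595284
V̂(ȳ_st) = 0.877652
SE(ȳ_st) = √0.877652 = 0.936831

ȳ_st ≈ 39.972, SE ≈ 0.937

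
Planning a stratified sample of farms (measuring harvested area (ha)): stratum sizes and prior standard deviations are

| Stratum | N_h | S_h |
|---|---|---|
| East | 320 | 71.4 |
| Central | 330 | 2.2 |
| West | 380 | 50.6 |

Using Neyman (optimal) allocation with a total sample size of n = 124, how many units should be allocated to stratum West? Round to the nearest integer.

56

Neyman allocation: n_h = n · N_h S_h / Σ N_i S_i, with n = 124.
  stratum East: N_h·S_h = 320·71.4 = 22848.00
  stratum Central: N_h·S_h = 330·2.2 = 726.00
  stratum West: N_h·S_h = 380·50.6 = 19228.00
Σ N_h S_h = 42802.00
n for stratum West = 124·19228.00/42802.00 = 55.705 → 56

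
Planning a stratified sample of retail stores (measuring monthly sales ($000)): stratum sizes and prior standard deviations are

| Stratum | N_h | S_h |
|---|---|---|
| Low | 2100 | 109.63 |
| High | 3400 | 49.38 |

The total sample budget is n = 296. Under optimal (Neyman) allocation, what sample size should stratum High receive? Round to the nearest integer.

Neyman allocation: n_h = n · N_h S_h / Σ N_i S_i, with n = 296.
  stratum Low: N_h·S_h = 2100·109.63 = 230223.00
  stratum High: N_h·S_h = 3400·49.38 = 167892.00
Σ N_h S_h = 398115.00
n for stratum High = 296·167892.00/398115.00 = 124.828 → 125

125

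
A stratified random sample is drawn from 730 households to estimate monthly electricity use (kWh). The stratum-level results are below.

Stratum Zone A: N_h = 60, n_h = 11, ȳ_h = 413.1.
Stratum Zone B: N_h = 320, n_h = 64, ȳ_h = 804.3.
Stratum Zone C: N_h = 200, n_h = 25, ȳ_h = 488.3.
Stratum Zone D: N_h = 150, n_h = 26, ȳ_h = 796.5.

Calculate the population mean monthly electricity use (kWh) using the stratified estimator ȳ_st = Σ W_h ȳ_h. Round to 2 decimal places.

ȳ_st ≈ 683.97

N = Σ N_h = 730. Stratum weights W_h = N_h/N.
ȳ_st = (60·413.1 + 320·804.3 + 200·488.3 + 150·796.5) / 730 = 683.9685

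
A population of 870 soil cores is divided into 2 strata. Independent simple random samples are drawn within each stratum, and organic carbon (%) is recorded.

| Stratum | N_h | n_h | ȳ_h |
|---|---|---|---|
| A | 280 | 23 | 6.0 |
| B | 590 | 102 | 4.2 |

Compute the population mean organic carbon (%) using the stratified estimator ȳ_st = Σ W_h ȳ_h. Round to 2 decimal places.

N = Σ N_h = 870. Stratum weights W_h = N_h/N.
ȳ_st = (280·6.0 + 590·4.2) / 870 = 4.7793

ȳ_st ≈ 4.78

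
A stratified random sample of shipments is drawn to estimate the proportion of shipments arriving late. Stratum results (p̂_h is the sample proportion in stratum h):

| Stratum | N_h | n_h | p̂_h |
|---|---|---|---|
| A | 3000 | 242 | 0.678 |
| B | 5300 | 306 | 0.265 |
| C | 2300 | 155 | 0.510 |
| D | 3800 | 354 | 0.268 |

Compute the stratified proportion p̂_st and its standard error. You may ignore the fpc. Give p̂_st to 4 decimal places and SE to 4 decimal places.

N = 14400; stratum weights W_h = N_h/N.
p̂_st = Σ W_h p̂_h = (3000·0.678 + 5300·0.265 + 2300·0.510 + 3800·0.268)/14400 = 0.39097
V̂(p̂_st) = Σ W_h² p̂_h(1−p̂_h)/(n_h−1):
  stratum A: (3000/14400)²·0.678·0.322/241 = 3.93175e-05
  stratum B: (5300/14400)²·0.265·0.735/305 = 8.65088e-05
  stratum C: (2300/14400)²·0.510·0.490/154 = 4.13977e-05
  stratum D: (3800/14400)²·0.268·0.732/353 = 3.87002e-05
V̂(p̂_st) = 0.000205924; SE = √V̂ = 0.0143501

p̂_st ≈ 0.3910, SE ≈ 0.0144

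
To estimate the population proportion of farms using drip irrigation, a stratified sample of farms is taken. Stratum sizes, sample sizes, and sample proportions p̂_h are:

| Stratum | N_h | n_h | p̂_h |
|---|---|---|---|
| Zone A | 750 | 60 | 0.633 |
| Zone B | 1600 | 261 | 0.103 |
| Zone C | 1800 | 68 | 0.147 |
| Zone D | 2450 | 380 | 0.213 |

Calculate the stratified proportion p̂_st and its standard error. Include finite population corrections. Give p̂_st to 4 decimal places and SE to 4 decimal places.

N = 6600; stratum weights W_h = N_h/N.
p̂_st = Σ W_h p̂_h = (750·0.633 + 1600·0.103 + 1800·0.147 + 2450·0.213)/6600 = 0.21606
V̂(p̂_st) = Σ W_h² (1 − n_h/N_h) p̂_h(1−p̂_h)/(n_h−1):
  stratum Zone A: (750/6600)²·(1 − 60/750)·0.633·0.367/59 = 4.67778e-05
  stratum Zone B: (1600/6600)²·(1 − 261/1600)·0.103·0.897/260 = 1.74771e-05
  stratum Zone C: (1800/6600)²·(1 − 68/1800)·0.147·0.853/67 = 0.000133944
  stratum Zone D: (2450/6600)²·(1 − 380/2450)·0.213·0.787/379 = 5.14948e-05
V̂(p̂_st) = 0.000249694; SE = √V̂ = 0.0158017

p̂_st ≈ 0.2161, SE ≈ 0.0158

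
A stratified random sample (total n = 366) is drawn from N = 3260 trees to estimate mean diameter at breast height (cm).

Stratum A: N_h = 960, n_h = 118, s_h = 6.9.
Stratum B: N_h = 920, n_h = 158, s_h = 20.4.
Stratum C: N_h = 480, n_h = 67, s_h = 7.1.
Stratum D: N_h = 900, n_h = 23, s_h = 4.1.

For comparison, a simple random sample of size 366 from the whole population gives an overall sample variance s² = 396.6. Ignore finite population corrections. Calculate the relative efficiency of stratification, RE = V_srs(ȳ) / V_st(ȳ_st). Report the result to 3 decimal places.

V̂(ȳ_st) = Σ W_h² s_h²/n_h, with W_h = N_h/N and N = 3260:
  stratum A: (960/3260)²·6.9²/118 = 0.0349883
  stratum B: (920/3260)²·20.4²/158 = 0.20977
  stratum C: (480/3260)²·7.1²/67 = 0.0163113
  stratum D: (900/3260)²·4.1²/23 = 0.0557044
V_st = 0.316774
V_srs = s²/n = 396.6/366 = 1.08361
Relative efficiency = V_srs / V_st = 1.08361/0.316774 = 3.4208

RE ≈ 3.421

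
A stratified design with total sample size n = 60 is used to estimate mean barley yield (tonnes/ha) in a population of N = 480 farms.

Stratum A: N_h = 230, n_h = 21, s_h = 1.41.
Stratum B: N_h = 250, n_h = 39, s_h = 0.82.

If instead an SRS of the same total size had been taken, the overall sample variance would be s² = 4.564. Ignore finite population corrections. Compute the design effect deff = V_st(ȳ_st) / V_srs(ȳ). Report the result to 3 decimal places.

deff ≈ 0.347

V̂(ȳ_st) = Σ W_h² s_h²/n_h, with W_h = N_h/N and N = 480:
  stratum A: (230/480)²·1.41²/21 = 0.0217366
  stratum B: (250/480)²·0.82²/39 = 0.00467693
V_st = 0.0264136
V_srs = s²/n = 4.564/60 = 0.0760667
deff = V_st / V_srs = 0.0264136/0.0760667 = 0.3472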